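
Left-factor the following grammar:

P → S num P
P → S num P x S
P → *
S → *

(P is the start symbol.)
P → S num P P'
P' → ε
P' → x S
P → *
S → *

Left-factoring transforms A → αβ₁ | αβ₂ into A → αA' and A' → β₁ | β₂
(α is the longest common prefix among the alternatives). Repeat until
no nonterminal has two alternatives with a common prefix.

Round 1: P has alternatives sharing prefix 'S num P'. Introduce P': P → S num P P'
  Add: P' → ε
  Add: P' → x S

No remaining common prefixes — done.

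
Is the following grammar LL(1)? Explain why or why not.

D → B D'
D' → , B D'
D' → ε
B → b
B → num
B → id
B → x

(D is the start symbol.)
Yes, the grammar is LL(1).

Relevant sets:
  FOLLOW(D') = { $ }

For D':
  PREDICT(D' → ',' B D') = { ',' }
  PREDICT(D' → ε) = { $ }
For B:
  PREDICT(B → b) = { 'b' }
  PREDICT(B → num) = { 'num' }
  PREDICT(B → id) = { 'id' }
  PREDICT(B → x) = { 'x' }
D has a single production, so nothing to check there.

All predict sets are disjoint. The grammar IS LL(1).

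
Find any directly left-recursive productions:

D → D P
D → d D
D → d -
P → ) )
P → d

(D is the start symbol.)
Yes, D is left-recursive

Direct left recursion occurs when N → N α for some non-terminal N (the right-hand side begins with the left-hand side itself).

D → D P: LEFT RECURSIVE (starts with D)
D → d D: starts with d
D → d -: starts with d
P → ) ): starts with ')'
P → d: starts with d

The grammar has direct left recursion on: D.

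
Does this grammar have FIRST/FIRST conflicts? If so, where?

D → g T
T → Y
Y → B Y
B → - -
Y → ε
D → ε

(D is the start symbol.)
No FIRST/FIRST conflicts.

A FIRST/FIRST conflict occurs when two productions N → α and N → β for the same non-terminal have FIRST(α) ∩ FIRST(β) ≠ ∅ (with ε ∈ FIRST of a nullable right-hand side, so two nullable alternatives also conflict).

FIRST sets of the non-terminals at (or reachable through a nullable prefix from) the front of some alternative:
  FIRST(B) = { '-' }

Productions for D:
  D → g T: FIRST = { 'g' }
  D → ε: FIRST = { ε }
Productions for Y:
  Y → B Y: FIRST = { '-' }
  Y → ε: FIRST = { ε }
T, B have only one production, so no FIRST/FIRST conflict is possible there.

All alternatives of each non-terminal have pairwise disjoint FIRST sets.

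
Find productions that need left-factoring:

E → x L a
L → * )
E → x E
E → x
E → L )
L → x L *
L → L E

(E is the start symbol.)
Left-factoring is needed when two productions for the same non-terminal
share a common prefix on the right-hand side.

Productions for E:
  E → x L a
  E → x E
  E → x
  E → L )
Productions for L:
  L → * )
  L → x L *
  L → L E

Found common prefix 'x' in productions for E

Answer: Yes, E has productions with common prefix 'x'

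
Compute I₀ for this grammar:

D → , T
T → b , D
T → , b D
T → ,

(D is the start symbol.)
First, augment the grammar with D' → D
I₀ = CLOSURE({ [D' → . D] }):
  [D' → . D] has the dot before D: add [D → . , T]
No further items can be added.

I₀ = { [D → . , T], [D' → . D] }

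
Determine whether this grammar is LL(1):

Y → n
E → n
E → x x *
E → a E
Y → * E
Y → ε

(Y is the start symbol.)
A grammar is LL(1) if for each non-terminal N with multiple productions, the predict sets of those productions are pairwise disjoint, where PREDICT(N → α) = (FIRST(α) \ {ε}) ∪ (FOLLOW(N) if α ⇒* ε).

Relevant sets:
  FOLLOW(Y) = { $ }

For Y:
  PREDICT(Y → n) = { 'n' }
  PREDICT(Y → '*' E) = { '*' }
  PREDICT(Y → ε) = { $ }
For E:
  PREDICT(E → n) = { 'n' }
  PREDICT(E → x x '*') = { 'x' }
  PREDICT(E → a E) = { 'a' }

All predict sets are disjoint. The grammar IS LL(1).

Answer: Yes, the grammar is LL(1).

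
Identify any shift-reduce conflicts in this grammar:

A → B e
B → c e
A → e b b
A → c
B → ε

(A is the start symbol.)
Yes — I0: [B → .] vs [A → . c]; I3: [A → c .] vs [B → c . e]

Augment with A' → A and build the canonical LR(0) collection (I0 = CLOSURE({[A' → . A]}), then GOTO on every symbol after a dot until no new states appear). It has 9 states:
  I0: { [A → . B e], [A → . c], [A → . e b b], [A' → . A], [B → . c e], [B → .] }  — shift, reduce
  I1: { [A' → A .] }  — accept
  I2: { [A → B . e] }  — shift
  I3: { [A → c .], [B → c . e] }  — shift, reduce
  I4: { [A → e . b b] }  — shift
  I5: { [A → e b . b] }  — shift
  I6: { [A → e b b .] }  — reduce
  I7: { [B → c e .] }  — reduce
  I8: { [A → B e .] }  — reduce

I0 contains reduce item [B → .] and shift items [A → . c], [A → . e b b], [B → . c e] — shift-reduce conflict.
I3 contains reduce item [A → c .] and shift item [B → c . e] — shift-reduce conflict.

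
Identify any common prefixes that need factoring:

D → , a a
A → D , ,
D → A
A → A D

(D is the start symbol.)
No, left-factoring is not needed

Left-factoring is needed when two productions for the same non-terminal
share a common prefix on the right-hand side.

Productions for D:
  D → , a a
  D → A
Productions for A:
  A → D , ,
  A → A D

No common prefixes found.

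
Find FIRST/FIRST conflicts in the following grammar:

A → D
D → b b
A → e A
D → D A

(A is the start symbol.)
FIRST sets of the non-terminals at (or reachable through a nullable prefix from) the front of some alternative:
  FIRST(D) = { 'b' }

Productions for A:
  A → D: FIRST = { 'b' }
  A → e A: FIRST = { 'e' }
Productions for D:
  D → b b: FIRST = { 'b' }
  D → D A: FIRST = { 'b' }

Conflict for D: D → b b and D → D A
  Overlap: { 'b' }

Answer: Yes. D → b b / D → D A on { 'b' }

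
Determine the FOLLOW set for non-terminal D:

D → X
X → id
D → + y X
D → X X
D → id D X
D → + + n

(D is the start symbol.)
D is the start symbol, so $ ∈ FOLLOW(D).
In D → id D X: D is followed by X, add FIRST(X) \ {ε} = { 'id' }

Taking the union: FOLLOW(D) = { $, 'id' }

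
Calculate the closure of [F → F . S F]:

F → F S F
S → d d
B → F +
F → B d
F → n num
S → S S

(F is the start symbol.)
Start with: [F → F . S F]
  [F → F . S F] has the dot before S: add [S → . d d], [S → . S S]
No further items can be added.

CLOSURE = { [F → F . S F], [S → . S S], [S → . d d] }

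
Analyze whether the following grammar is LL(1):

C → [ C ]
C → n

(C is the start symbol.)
A grammar is LL(1) if for each non-terminal N with multiple productions, the predict sets of those productions are pairwise disjoint, where PREDICT(N → α) = (FIRST(α) \ {ε}) ∪ (FOLLOW(N) if α ⇒* ε).

For C:
  PREDICT(C → '[' C ']') = { '[' }
  PREDICT(C → n) = { 'n' }

All predict sets are disjoint. The grammar IS LL(1).

Answer: Yes, the grammar is LL(1).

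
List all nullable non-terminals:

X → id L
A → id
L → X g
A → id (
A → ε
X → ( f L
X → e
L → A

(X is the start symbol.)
ε-productions: A → ε
So A is immediately nullable.
L → A: every symbol on the right is nullable, so L is nullable too.
No further non-terminal can be added: every production for the remaining non-terminals contains a terminal or a non-nullable non-terminal.
Nullable = { 'A', 'L' }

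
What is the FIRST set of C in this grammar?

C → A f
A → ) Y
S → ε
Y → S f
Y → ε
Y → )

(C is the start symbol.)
{ ')' }

FIRST sets of the other non-terminals involved (by the same procedure, iterated to a fixed point):
  FIRST(A) = { ')' }

From C → A f:
  - A is a non-terminal: add FIRST(A) \ {ε} = { ')' }
    A is not nullable, so stop

Collecting: FIRST(C) = { ')' }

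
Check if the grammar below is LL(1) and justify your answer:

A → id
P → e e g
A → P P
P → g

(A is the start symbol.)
Relevant sets:
  FIRST(P) = { 'e', 'g' }

For A:
  PREDICT(A → id) = { 'id' }
  PREDICT(A → P P) = { 'e', 'g' }
For P:
  PREDICT(P → e e g) = { 'e' }
  PREDICT(P → g) = { 'g' }

All predict sets are disjoint. The grammar IS LL(1).

Answer: Yes, the grammar is LL(1).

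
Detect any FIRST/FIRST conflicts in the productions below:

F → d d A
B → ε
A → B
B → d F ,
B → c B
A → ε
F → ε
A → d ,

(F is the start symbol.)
FIRST sets of the non-terminals at (or reachable through a nullable prefix from) the front of some alternative:
  FIRST(B) = { 'c', 'd', ε }

Productions for F:
  F → d d A: FIRST = { 'd' }
  F → ε: FIRST = { ε }
Productions for B:
  B → ε: FIRST = { ε }
  B → d F ,: FIRST = { 'd' }
  B → c B: FIRST = { 'c' }
Productions for A:
  A → B: FIRST = { 'c', 'd', ε }
  A → ε: FIRST = { ε }
  A → d ,: FIRST = { 'd' }

Conflict for A: A → B and A → ε
  Overlap: { ε }
Conflict for A: A → B and A → d ,
  Overlap: { 'd' }

Answer: Yes. A → B / A → ε on { ε }; A → B / A → d ',' on { 'd' }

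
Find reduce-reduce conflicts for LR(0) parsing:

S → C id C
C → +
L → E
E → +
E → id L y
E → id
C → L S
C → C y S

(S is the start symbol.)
Augment with S' → S and build the canonical LR(0) collection (I0 = CLOSURE({[S' → . S]}), then GOTO on every symbol after a dot until no new states appear). It has 15 states:
  I0: { [C → . +], [C → . C y S], [C → . L S], [E → . +], [E → . id L y], [E → . id], [L → . E], [S → . C id C], [S' → . S] }  — shift
  I1: { [C → + .], [E → + .] }  — 2 reduces
  I2: { [C → C . y S], [S → C . id C] }  — shift
  I3: { [L → E .] }  — reduce
  I4: { [C → . +], [C → . C y S], [C → . L S], [C → L . S], [E → . +], [E → . id L y], [E → . id], [L → . E], [S → . C id C] }  — shift
  I5: { [S' → S .] }  — accept
  I6: { [E → . +], [E → . id L y], [E → . id], [E → id . L y], [E → id .], [L → . E] }  — shift, reduce
  I7: { [E → + .] }  — reduce
  I8: { [E → id L . y] }  — shift
  I9: { [E → id L y .] }  — reduce
  I10: { [C → L S .] }  — reduce
  I11: { [C → . +], [C → . C y S], [C → . L S], [E → . +], [E → . id L y], [E → . id], [L → . E], [S → C id . C] }  — shift
  I12: { [C → . +], [C → . C y S], [C → . L S], [C → C y . S], [E → . +], [E → . id L y], [E → . id], [L → . E], [S → . C id C] }  — shift
  I13: { [C → C y S .] }  — reduce
  I14: { [C → C . y S], [S → C id C .] }  — shift, reduce

I1 contains complete items [C → + .], [E → + .] — reduce-reduce conflict.

Answer: Yes — I1: [C → + .] vs [E → + .]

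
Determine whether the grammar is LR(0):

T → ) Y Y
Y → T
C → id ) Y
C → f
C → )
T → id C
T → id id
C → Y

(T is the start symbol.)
No. Shift-reduce conflict between [C → ) .] and [T → . ) Y Y]

A grammar is LR(0) if no state in the canonical LR(0) collection has:
  - both a shift item (dot before a terminal) and a complete item (shift-reduce conflict), or
  - two or more complete items (reduce-reduce conflict; the accept item [T' → T .] counts as a complete item here).

Augment with T' → T and build the canonical LR(0) collection (I0 = CLOSURE({[T' → . T]}), then GOTO on every symbol after a dot until no new states appear). It has 14 states:
  I0: { [T → . ) Y Y], [T → . id C], [T → . id id], [T' → . T] }  — shift
  I1: { [T → ) . Y Y], [T → . ) Y Y], [T → . id C], [T → . id id], [Y → . T] }  — shift
  I2: { [T' → T .] }  — accept
  I3: { [C → . )], [C → . Y], [C → . f], [C → . id ) Y], [T → . ) Y Y], [T → . id C], [T → . id id], [T → id . C], [T → id . id], [Y → . T] }  — shift
  I4: { [C → ) .], [T → ) . Y Y], [T → . ) Y Y], [T → . id C], [T → . id id], [Y → . T] }  — shift, reduce
  I5: { [T → id C .] }  — reduce
  I6: { [Y → T .] }  — reduce
  I7: { [C → Y .] }  — reduce
  I8: { [C → f .] }  — reduce
  I9: { [C → . )], [C → . Y], [C → . f], [C → . id ) Y], [C → id . ) Y], [T → . ) Y Y], [T → . id C], [T → . id id], [T → id . C], [T → id . id], [T → id id .], [Y → . T] }  — shift, reduce
  I10: { [C → ) .], [C → id ) . Y], [T → ) . Y Y], [T → . ) Y Y], [T → . id C], [T → . id id], [Y → . T] }  — shift, reduce
  I11: { [C → id ) Y .], [T → ) Y . Y], [T → . ) Y Y], [T → . id C], [T → . id id], [Y → . T] }  — shift, reduce
  I12: { [T → ) Y Y .] }  — reduce
  I13: { [T → ) Y . Y], [T → . ) Y Y], [T → . id C], [T → . id id], [Y → . T] }  — shift

Conflict in state I4:
  Shift-reduce conflict between [C → ) .] and [T → . ) Y Y]
So the grammar is NOT LR(0).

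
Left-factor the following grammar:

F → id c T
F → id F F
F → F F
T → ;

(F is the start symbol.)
Left-factoring transforms A → αβ₁ | αβ₂ into A → αA' and A' → β₁ | β₂
(α is the longest common prefix among the alternatives). Repeat until
no nonterminal has two alternatives with a common prefix.

Round 1: F has alternatives sharing prefix 'id'. Introduce F': F → id F'
  Add: F' → c T
  Add: F' → F F

No remaining common prefixes — done.

Resulting grammar:
F → id F'
F' → c T
F' → F F
F → F F
T → ;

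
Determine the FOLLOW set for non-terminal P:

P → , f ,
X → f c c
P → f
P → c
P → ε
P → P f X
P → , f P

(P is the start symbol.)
P is the start symbol, so $ ∈ FOLLOW(P).
In P → P f X: P is followed by f X, add FIRST(f X) \ {ε} = { 'f' }
In P → , f P: P is at the end; this adds FOLLOW(P) to itself — nothing new

Taking the union: FOLLOW(P) = { $, 'f' }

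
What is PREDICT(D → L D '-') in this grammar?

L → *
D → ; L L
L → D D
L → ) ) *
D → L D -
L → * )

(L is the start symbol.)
{ ')', '*', ';' }

PREDICT(D → L D '-') = (FIRST(RHS) \ {ε}) ∪ (FOLLOW(D) if ε ∈ FIRST(RHS), i.e. RHS ⇒* ε)
FIRST(L) = { ')', '*', ';' }
FIRST(L D '-') = { ')', '*', ';' }
ε ∉ FIRST(L D '-'), so FOLLOW(D) is not added.
PREDICT(D → L D '-') = { ')', '*', ';' }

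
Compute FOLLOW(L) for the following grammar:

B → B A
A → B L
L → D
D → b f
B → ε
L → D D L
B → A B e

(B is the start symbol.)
To compute FOLLOW(L), find every occurrence of L on a right-hand side N → α L β: add FIRST(β) \ {ε}, and if β is empty or nullable also add FOLLOW(N). Iterate to a fixed point.

In A → B L: L is at the end, add FOLLOW(A)
In L → D D L: L is at the end; this adds FOLLOW(L) to itself — nothing new

The FOLLOW sets referred to above (computed the same way, to a fixed point):
  FOLLOW(A) = { $, 'b', 'e' }

Taking the union: FOLLOW(L) = { $, 'b', 'e' }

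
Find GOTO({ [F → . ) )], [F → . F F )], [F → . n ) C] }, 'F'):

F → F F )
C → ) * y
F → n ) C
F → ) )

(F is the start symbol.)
GOTO(I, 'F') = CLOSURE({ [A → αX.β] : [A → α.Xβ] ∈ I, X = 'F' })

Items with dot before 'F', with the dot advanced:
  [F → . F F )] → [F → F . F )]
Closure of the advanced items:
  [F → F . F )] has the dot before F: add [F → . F F )], [F → . n ) C], [F → . ) )]

GOTO = { [F → . ) )], [F → . F F )], [F → . n ) C], [F → F . F )] }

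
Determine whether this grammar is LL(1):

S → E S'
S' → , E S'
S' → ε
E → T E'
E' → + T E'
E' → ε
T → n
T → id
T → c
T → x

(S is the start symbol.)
Yes, the grammar is LL(1).

A grammar is LL(1) if for each non-terminal N with multiple productions, the predict sets of those productions are pairwise disjoint, where PREDICT(N → α) = (FIRST(α) \ {ε}) ∪ (FOLLOW(N) if α ⇒* ε).

Relevant sets:
  FOLLOW(S') = { $ }
  FOLLOW(E') = { $, ',' }

For S':
  PREDICT(S' → ',' E S') = { ',' }
  PREDICT(S' → ε) = { $ }
For E':
  PREDICT(E' → '+' T E') = { '+' }
  PREDICT(E' → ε) = { $, ',' }
For T:
  PREDICT(T → n) = { 'n' }
  PREDICT(T → id) = { 'id' }
  PREDICT(T → c) = { 'c' }
  PREDICT(T → x) = { 'x' }
S, E have a single production, so nothing to check there.

All predict sets are disjoint. The grammar IS LL(1).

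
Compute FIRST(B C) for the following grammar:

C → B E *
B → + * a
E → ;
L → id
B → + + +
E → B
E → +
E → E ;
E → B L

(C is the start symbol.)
FIRST sets of the non-terminals involved (from the grammar, by fixed-point iteration):
  FIRST(B) = { '+' }

To compute FIRST(B C), process the symbols left to right:
Symbol B is a non-terminal. Add FIRST(B) \ {ε} = { '+' }
B is not nullable (ε ∉ FIRST(B)), so stop here.
FIRST(B C) = { '+' }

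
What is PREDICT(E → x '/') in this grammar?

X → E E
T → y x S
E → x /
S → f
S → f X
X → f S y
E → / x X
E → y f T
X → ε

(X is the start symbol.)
{ 'x' }

PREDICT(E → x '/') = (FIRST(RHS) \ {ε}) ∪ (FOLLOW(E) if ε ∈ FIRST(RHS), i.e. RHS ⇒* ε)
FIRST(x '/') = { 'x' }
ε ∉ FIRST(x '/'), so FOLLOW(E) is not added.
PREDICT(E → x '/') = { 'x' }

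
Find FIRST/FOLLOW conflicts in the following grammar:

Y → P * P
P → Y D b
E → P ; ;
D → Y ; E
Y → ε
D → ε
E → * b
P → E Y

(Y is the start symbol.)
Yes. Y → P '*' P with FOLLOW(Y) on { '*', ';', 'b' }; D → Y ';' E with FOLLOW(D) on { 'b' }

A FIRST/FOLLOW conflict occurs when a non-terminal N has a nullable alternative N → β (β ⇒* ε) and another alternative N → α with FIRST(α) ∩ FOLLOW(N) ≠ ∅: on such a lookahead the parser cannot decide between expanding α and letting N vanish via β.

Nullable non-terminals: D, Y.
FIRST sets used below: FIRST(Y) = { '*', ';', 'b', ε }, FIRST(P) = { '*', ';', 'b' }

D: nullable alternative(s) D → ε; FOLLOW(D) = { 'b' }
  D → Y ; E: FIRST \ {ε} = { '*', ';', 'b' } — overlaps FOLLOW(D) on { 'b' }: CONFLICT
  D → ε: FIRST \ {ε} = { } — this is the only nullable alternative, skip

Y: nullable alternative(s) Y → ε; FOLLOW(Y) = { $, '*', ';', 'b' }
  Y → P * P: FIRST \ {ε} = { '*', ';', 'b' } — overlaps FOLLOW(Y) on { '*', ';', 'b' }: CONFLICT
  Y → ε: FIRST \ {ε} = { } — this is the only nullable alternative, skip

E, P have no nullable alternative, so no FIRST/FOLLOW check is needed there.

So the grammar has 2 FIRST/FOLLOW conflicts (marked CONFLICT above).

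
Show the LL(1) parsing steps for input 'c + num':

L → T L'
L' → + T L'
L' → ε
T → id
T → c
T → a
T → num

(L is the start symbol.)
LL(1) parsing maintains a stack (initially the start symbol over $) and the input. At each step: if the stack top is a terminal, match it against the current input token; if it is a non-terminal N, replace it with the RHS of M[N, lookahead] (the unique production whose predict set contains the lookahead).

Stack is shown with the top on the left.

Stack     Input      Action
---------------------------
L $       c + num $  output L → T L'
T L' $    c + num $  output T → c
c L' $    c + num $  match 'c'
L' $      + num $    output L' → + T L'
+ T L' $  + num $    match '+'
T L' $    num $      output T → num
num L' $  num $      match 'num'
L' $      $          output L' → ε
$         $          accept

The string is accepted.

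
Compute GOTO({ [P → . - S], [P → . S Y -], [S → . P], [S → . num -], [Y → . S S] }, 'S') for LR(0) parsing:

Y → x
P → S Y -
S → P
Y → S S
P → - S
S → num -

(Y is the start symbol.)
{ [P → . - S], [P → . S Y -], [P → S . Y -], [S → . P], [S → . num -], [Y → . S S], [Y → . x], [Y → S . S] }

GOTO(I, 'S') = CLOSURE({ [A → αX.β] : [A → α.Xβ] ∈ I, X = 'S' })

Items with dot before 'S', with the dot advanced:
  [P → . S Y -] → [P → S . Y -]
  [Y → . S S] → [Y → S . S]
Closure of the advanced items:
  [P → S . Y -] has the dot before Y: add [Y → . x], [Y → . S S]
  [Y → S . S] has the dot before S: add [S → . P], [S → . num -]
  [S → . P] has the dot before P: add [P → . S Y -], [P → . - S]

GOTO = { [P → . - S], [P → . S Y -], [P → S . Y -], [S → . P], [S → . num -], [Y → . S S], [Y → . x], [Y → S . S] }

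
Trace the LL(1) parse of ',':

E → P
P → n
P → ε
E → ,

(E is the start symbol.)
Stack is shown with the top on the left.

Stack  Input  Action
--------------------
E $    , $    output E → ,
, $    , $    match ','
$      $      accept

The string is accepted.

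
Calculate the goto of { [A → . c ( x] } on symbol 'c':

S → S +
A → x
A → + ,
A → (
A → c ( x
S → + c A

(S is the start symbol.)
{ [A → c . ( x] }

GOTO(I, 'c') = CLOSURE({ [A → αX.β] : [A → α.Xβ] ∈ I, X = 'c' })

Items with dot before 'c', with the dot advanced:
  [A → . c ( x] → [A → c . ( x]
Closure adds nothing (no advanced item has the dot before a non-terminal).

GOTO = { [A → c . ( x] }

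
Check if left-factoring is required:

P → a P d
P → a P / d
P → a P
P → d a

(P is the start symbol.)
Yes, P has productions with common prefix 'a P'

Left-factoring is needed when two productions for the same non-terminal
share a common prefix on the right-hand side.

Productions for P:
  P → a P d
  P → a P / d
  P → a P
  P → d a

Found common prefix 'a P' in productions for P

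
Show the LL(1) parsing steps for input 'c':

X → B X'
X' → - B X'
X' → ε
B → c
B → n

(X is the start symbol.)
LL(1) parsing maintains a stack (initially the start symbol over $) and the input. At each step: if the stack top is a terminal, match it against the current input token; if it is a non-terminal N, replace it with the RHS of M[N, lookahead] (the unique production whose predict set contains the lookahead).

Stack is shown with the top on the left.

Stack   Input  Action
---------------------
X $     c $    output X → B X'
B X' $  c $    output B → c
c X' $  c $    match 'c'
X' $    $      output X' → ε
$       $      accept

The string is accepted.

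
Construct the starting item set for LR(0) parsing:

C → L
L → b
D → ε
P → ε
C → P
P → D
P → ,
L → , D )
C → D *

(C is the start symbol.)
{ [C → . D *], [C → . L], [C → . P], [C' → . C], [D → .], [L → . , D )], [L → . b], [P → . ,], [P → . D], [P → .] }

First, augment the grammar with C' → C
I₀ = CLOSURE({ [C' → . C] }):
  [C' → . C] has the dot before C: add [C → . L], [C → . P], [C → . D *]
  [C → . L] has the dot before L: add [L → . b], [L → . , D )]
  [C → . P] has the dot before P: add [P → .], [P → . D], [P → . ,]
  [C → . D *] has the dot before D: add [D → .]
No further items can be added.

I₀ = { [C → . D *], [C → . L], [C → . P], [C' → . C], [D → .], [L → . , D )], [L → . b], [P → . ,], [P → . D], [P → .] }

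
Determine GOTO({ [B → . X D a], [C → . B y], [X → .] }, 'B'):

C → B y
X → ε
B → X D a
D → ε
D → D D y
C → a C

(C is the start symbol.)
{ [C → B . y] }

GOTO(I, 'B') = CLOSURE({ [A → αX.β] : [A → α.Xβ] ∈ I, X = 'B' })

Items with dot before 'B', with the dot advanced:
  [C → . B y] → [C → B . y]
Closure adds nothing (no advanced item has the dot before a non-terminal).

GOTO = { [C → B . y] }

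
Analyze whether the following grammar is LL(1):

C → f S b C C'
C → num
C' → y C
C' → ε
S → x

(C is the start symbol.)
No. Predict set conflict for C': { 'y' }

A grammar is LL(1) if for each non-terminal N with multiple productions, the predict sets of those productions are pairwise disjoint, where PREDICT(N → α) = (FIRST(α) \ {ε}) ∪ (FOLLOW(N) if α ⇒* ε).

Relevant sets:
  FOLLOW(C') = { $, 'y' }

For C:
  PREDICT(C → f S b C C') = { 'f' }
  PREDICT(C → num) = { 'num' }
For C':
  PREDICT(C' → y C) = { 'y' }
  PREDICT(C' → ε) = { $, 'y' }
S has a single production, so nothing to check there.

Conflict found: Predict set conflict for C': { 'y' }
The grammar is NOT LL(1).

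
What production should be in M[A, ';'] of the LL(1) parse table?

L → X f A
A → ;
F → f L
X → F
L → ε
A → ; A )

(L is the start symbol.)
A → ;, A → ; A )

To find M[A, ';'], we find productions for A where ';' is in the predict set (PREDICT(N → α) = (FIRST(α) \ {ε}) ∪ (FOLLOW(N) if α ⇒* ε)).

A → ;: PREDICT = { ';' }
  ';' is in predict set, so this production goes in M[A, ';']
A → ; A ): PREDICT = { ';' }
  ';' is in predict set, so this production goes in M[A, ';']

M[A, ';'] = A → ;, A → ; A )  (a multiply-defined cell — the grammar is not LL(1))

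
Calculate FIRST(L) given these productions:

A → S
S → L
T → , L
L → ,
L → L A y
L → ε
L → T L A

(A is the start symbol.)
{ ',', 'y', ε }

To compute FIRST(L), examine every production with L on the left-hand side, reading each right-hand side left to right until a non-nullable symbol is reached.

FIRST sets of the other non-terminals involved (by the same procedure, iterated to a fixed point):
  FIRST(A) = { ',', 'y', ε }
  FIRST(T) = { ',' }

From L → ,:
  - ',' is a terminal: add ',' and stop
From L → L A y:
  - L is the symbol being defined: contributes nothing new
    L is nullable, so continue to the next symbol
  - A is a non-terminal: add FIRST(A) \ {ε} = { ',', 'y' }
    A is nullable, so continue to the next symbol
  - y is a terminal: add 'y' and stop
From L → ε:
  - ε-production, so ε ∈ FIRST(L)
From L → T L A:
  - T is a non-terminal: add FIRST(T) \ {ε} = { ',' }
    T is not nullable, so stop

Collecting: FIRST(L) = { ',', 'y', ε }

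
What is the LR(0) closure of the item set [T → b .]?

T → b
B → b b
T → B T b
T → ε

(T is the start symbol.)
Start with: [T → b .]
The dot is at the end, so nothing is added.

CLOSURE = { [T → b .] }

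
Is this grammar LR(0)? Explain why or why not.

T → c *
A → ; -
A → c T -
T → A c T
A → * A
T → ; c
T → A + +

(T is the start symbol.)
No. Shift-reduce conflict between [T → c * .] and [A → . * A]

A grammar is LR(0) if no state in the canonical LR(0) collection has:
  - both a shift item (dot before a terminal) and a complete item (shift-reduce conflict), or
  - two or more complete items (reduce-reduce conflict; the accept item [T' → T .] counts as a complete item here).

Augment with T' → T and build the canonical LR(0) collection (I0 = CLOSURE({[T' → . T]}), then GOTO on every symbol after a dot until no new states appear). It has 18 states:
  I0: { [A → . * A], [A → . ; -], [A → . c T -], [T → . ; c], [T → . A + +], [T → . A c T], [T → . c *], [T' → . T] }  — shift
  I1: { [A → * . A], [A → . * A], [A → . ; -], [A → . c T -] }  — shift
  I2: { [A → ; . -], [T → ; . c] }  — shift
  I3: { [T → A . + +], [T → A . c T] }  — shift
  I4: { [T' → T .] }  — accept
  I5: { [A → . * A], [A → . ; -], [A → . c T -], [A → c . T -], [T → . ; c], [T → . A + +], [T → . A c T], [T → . c *], [T → c . *] }  — shift
  I6: { [A → * . A], [A → . * A], [A → . ; -], [A → . c T -], [T → c * .] }  — shift, reduce
  I7: { [A → c T . -] }  — shift
  I8: { [A → c T - .] }  — reduce
  I9: { [A → ; . -] }  — shift
  I10: { [A → * A .] }  — reduce
  I11: { [A → . * A], [A → . ; -], [A → . c T -], [A → c . T -], [T → . ; c], [T → . A + +], [T → . A c T], [T → . c *] }  — shift
  I12: { [A → ; - .] }  — reduce
  I13: { [T → A + . +] }  — shift
  I14: { [A → . * A], [A → . ; -], [A → . c T -], [T → . ; c], [T → . A + +], [T → . A c T], [T → . c *], [T → A c . T] }  — shift
  I15: { [T → A c T .] }  — reduce
  I16: { [T → A + + .] }  — reduce
  I17: { [T → ; c .] }  — reduce

Conflict in state I6:
  Shift-reduce conflict between [T → c * .] and [A → . * A]
So the grammar is NOT LR(0).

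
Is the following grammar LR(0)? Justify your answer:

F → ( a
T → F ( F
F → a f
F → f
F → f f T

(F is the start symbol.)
Augment with F' → F and build the canonical LR(0) collection (I0 = CLOSURE({[F' → . F]}), then GOTO on every symbol after a dot until no new states appear). It has 12 states:
  I0: { [F → . ( a], [F → . a f], [F → . f f T], [F → . f], [F' → . F] }  — shift
  I1: { [F → ( . a] }  — shift
  I2: { [F' → F .] }  — accept
  I3: { [F → a . f] }  — shift
  I4: { [F → f . f T], [F → f .] }  — shift, reduce
  I5: { [F → . ( a], [F → . a f], [F → . f f T], [F → . f], [F → f f . T], [T → . F ( F] }  — shift
  I6: { [T → F . ( F] }  — shift
  I7: { [F → f f T .] }  — reduce
  I8: { [F → . ( a], [F → . a f], [F → . f f T], [F → . f], [T → F ( . F] }  — shift
  I9: { [T → F ( F .] }  — reduce
  I10: { [F → a f .] }  — reduce
  I11: { [F → ( a .] }  — reduce

Conflict in state I4:
  Shift-reduce conflict between [F → f .] and [F → f . f T]
So the grammar is NOT LR(0).

Answer: No. Shift-reduce conflict between [F → f .] and [F → f . f T]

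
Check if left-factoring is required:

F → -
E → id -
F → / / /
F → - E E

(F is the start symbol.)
Yes, F has productions with common prefix '-'

Left-factoring is needed when two productions for the same non-terminal
share a common prefix on the right-hand side.

Productions for F:
  F → -
  F → / / /
  F → - E E

Found common prefix '-' in productions for F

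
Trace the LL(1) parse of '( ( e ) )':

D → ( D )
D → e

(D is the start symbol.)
Stack is shown with the top on the left.

Stack      Input        Action
------------------------------
D $        ( ( e ) ) $  output D → ( D )
( D ) $    ( ( e ) ) $  match '('
D ) $      ( e ) ) $    output D → ( D )
( D ) ) $  ( e ) ) $    match '('
D ) ) $    e ) ) $      output D → e
e ) ) $    e ) ) $      match 'e'
) ) $      ) ) $        match ')'
) $        ) $          match ')'
$          $            accept

The string is accepted.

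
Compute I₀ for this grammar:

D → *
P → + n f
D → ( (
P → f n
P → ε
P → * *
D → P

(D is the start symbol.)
First, augment the grammar with D' → D
I₀ = CLOSURE({ [D' → . D] }):
  [D' → . D] has the dot before D: add [D → . *], [D → . ( (], [D → . P]
  [D → . P] has the dot before P: add [P → . + n f], [P → . f n], [P → .], [P → . * *]
No further items can be added.

I₀ = { [D → . ( (], [D → . *], [D → . P], [D' → . D], [P → . * *], [P → . + n f], [P → . f n], [P → .] }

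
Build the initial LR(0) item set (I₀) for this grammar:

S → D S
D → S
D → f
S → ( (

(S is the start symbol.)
{ [D → . S], [D → . f], [S → . ( (], [S → . D S], [S' → . S] }

First, augment the grammar with S' → S
I₀ = CLOSURE({ [S' → . S] }):
  [S' → . S] has the dot before S: add [S → . D S], [S → . ( (]
  [S → . D S] has the dot before D: add [D → . S], [D → . f]
No further items can be added.

I₀ = { [D → . S], [D → . f], [S → . ( (], [S → . D S], [S' → . S] }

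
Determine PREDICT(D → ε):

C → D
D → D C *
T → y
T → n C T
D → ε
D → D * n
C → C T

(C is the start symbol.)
PREDICT(D → ε) = (FIRST(RHS) \ {ε}) ∪ (FOLLOW(D) if ε ∈ FIRST(RHS), i.e. RHS ⇒* ε)
The right-hand side is ε (FIRST(ε) = { ε }), so the predict set is FOLLOW(D) = { $, '*', 'n', 'y' }
PREDICT(D → ε) = { $, '*', 'n', 'y' }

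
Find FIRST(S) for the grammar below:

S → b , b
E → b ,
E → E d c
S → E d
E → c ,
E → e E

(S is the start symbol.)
{ 'b', 'c', 'e' }

To compute FIRST(S), examine every production with S on the left-hand side, reading each right-hand side left to right until a non-nullable symbol is reached.

FIRST sets of the other non-terminals involved (by the same procedure, iterated to a fixed point):
  FIRST(E) = { 'b', 'c', 'e' }

From S → b , b:
  - b is a terminal: add 'b' and stop
From S → E d:
  - E is a non-terminal: add FIRST(E) \ {ε} = { 'b', 'c', 'e' }
    E is not nullable, so stop

Collecting: FIRST(S) = { 'b', 'c', 'e' }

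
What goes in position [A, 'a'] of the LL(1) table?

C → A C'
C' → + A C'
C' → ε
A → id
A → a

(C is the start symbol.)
To find M[A, 'a'], we find productions for A where 'a' is in the predict set (PREDICT(N → α) = (FIRST(α) \ {ε}) ∪ (FOLLOW(N) if α ⇒* ε)).

A → id: PREDICT = { 'id' }
A → a: PREDICT = { 'a' }
  'a' is in predict set, so this production goes in M[A, 'a']

M[A, 'a'] = A → a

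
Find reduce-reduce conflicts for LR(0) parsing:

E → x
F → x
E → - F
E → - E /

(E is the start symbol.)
Yes — I6: [E → x .] vs [F → x .]

A reduce-reduce conflict occurs when an LR(0) state has two complete items [A → α .] and [B → β .] — both call for a reduction, and with no lookahead the parser cannot choose between them.

Augment with E' → E and build the canonical LR(0) collection (I0 = CLOSURE({[E' → . E]}), then GOTO on every symbol after a dot until no new states appear). It has 8 states:
  I0: { [E → . - E /], [E → . - F], [E → . x], [E' → . E] }  — shift
  I1: { [E → - . E /], [E → - . F], [E → . - E /], [E → . - F], [E → . x], [F → . x] }  — shift
  I2: { [E' → E .] }  — accept
  I3: { [E → x .] }  — reduce
  I4: { [E → - E . /] }  — shift
  I5: { [E → - F .] }  — reduce
  I6: { [E → x .], [F → x .] }  — 2 reduces
  I7: { [E → - E / .] }  — reduce

I6 contains complete items [E → x .], [F → x .] — reduce-reduce conflict.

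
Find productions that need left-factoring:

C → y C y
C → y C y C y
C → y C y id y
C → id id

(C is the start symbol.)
Left-factoring is needed when two productions for the same non-terminal
share a common prefix on the right-hand side.

Productions for C:
  C → y C y
  C → y C y C y
  C → y C y id y
  C → id id

Found common prefix 'y C y' in productions for C

Answer: Yes, C has productions with common prefix 'y C y'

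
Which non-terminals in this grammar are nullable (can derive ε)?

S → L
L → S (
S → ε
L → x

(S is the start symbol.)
ε-productions: S → ε
So S is immediately nullable.
No further non-terminal can be added: every production for the remaining non-terminals contains a terminal or a non-nullable non-terminal.
Nullable = { 'S' }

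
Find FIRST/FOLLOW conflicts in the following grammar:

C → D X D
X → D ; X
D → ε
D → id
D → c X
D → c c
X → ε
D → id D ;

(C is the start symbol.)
Yes. X → D ';' X with FOLLOW(X) on { ';', 'c', 'id' }; D → id with FOLLOW(D) on { 'id' }; D → c X with FOLLOW(D) on { 'c' }; D → c c with FOLLOW(D) on { 'c' }; D → id D ';' with FOLLOW(D) on { 'id' }

A FIRST/FOLLOW conflict occurs when a non-terminal N has a nullable alternative N → β (β ⇒* ε) and another alternative N → α with FIRST(α) ∩ FOLLOW(N) ≠ ∅: on such a lookahead the parser cannot decide between expanding α and letting N vanish via β.

Nullable non-terminals: C, D, X.
FIRST sets used below: FIRST(D) = { 'c', 'id', ε }
C has a nullable alternative but only one production, so nothing to check.

D: nullable alternative(s) D → ε; FOLLOW(D) = { $, ';', 'c', 'id' }
  D → ε: FIRST \ {ε} = { } — this is the only nullable alternative, skip
  D → id: FIRST \ {ε} = { 'id' } — overlaps FOLLOW(D) on { 'id' }: CONFLICT
  D → c X: FIRST \ {ε} = { 'c' } — overlaps FOLLOW(D) on { 'c' }: CONFLICT
  D → c c: FIRST \ {ε} = { 'c' } — overlaps FOLLOW(D) on { 'c' }: CONFLICT
  D → id D ;: FIRST \ {ε} = { 'id' } — overlaps FOLLOW(D) on { 'id' }: CONFLICT

X: nullable alternative(s) X → ε; FOLLOW(X) = { $, ';', 'c', 'id' }
  X → D ; X: FIRST \ {ε} = { ';', 'c', 'id' } — overlaps FOLLOW(X) on { ';', 'c', 'id' }: CONFLICT
  X → ε: FIRST \ {ε} = { } — this is the only nullable alternative, skip

So the grammar has 5 FIRST/FOLLOW conflicts (marked CONFLICT above).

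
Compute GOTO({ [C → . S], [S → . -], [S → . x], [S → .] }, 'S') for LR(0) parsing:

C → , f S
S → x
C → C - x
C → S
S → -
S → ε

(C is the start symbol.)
{ [C → S .] }

GOTO(I, 'S') = CLOSURE({ [A → αX.β] : [A → α.Xβ] ∈ I, X = 'S' })

Items with dot before 'S', with the dot advanced:
  [C → . S] → [C → S .]
Closure adds nothing (no advanced item has the dot before a non-terminal).

GOTO = { [C → S .] }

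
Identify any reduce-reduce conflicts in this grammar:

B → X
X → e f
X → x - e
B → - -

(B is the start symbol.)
Augment with B' → B and build the canonical LR(0) collection (I0 = CLOSURE({[B' → . B]}), then GOTO on every symbol after a dot until no new states appear). It has 10 states:
  I0: { [B → . - -], [B → . X], [B' → . B], [X → . e f], [X → . x - e] }  — shift
  I1: { [B → - . -] }  — shift
  I2: { [B' → B .] }  — accept
  I3: { [B → X .] }  — reduce
  I4: { [X → e . f] }  — shift
  I5: { [X → x . - e] }  — shift
  I6: { [X → x - . e] }  — shift
  I7: { [X → x - e .] }  — reduce
  I8: { [X → e f .] }  — reduce
  I9: { [B → - - .] }  — reduce

No state contains more than one complete item.

Answer: No reduce-reduce conflicts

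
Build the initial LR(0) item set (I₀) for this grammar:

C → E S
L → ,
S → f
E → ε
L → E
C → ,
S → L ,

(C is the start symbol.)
First, augment the grammar with C' → C
I₀ = CLOSURE({ [C' → . C] }):
  [C' → . C] has the dot before C: add [C → . E S], [C → . ,]
  [C → . E S] has the dot before E: add [E → .]
No further items can be added.

I₀ = { [C → . ,], [C → . E S], [C' → . C], [E → .] }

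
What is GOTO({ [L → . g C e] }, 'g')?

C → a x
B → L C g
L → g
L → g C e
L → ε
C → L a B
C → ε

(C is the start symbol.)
{ [C → . L a B], [C → . a x], [C → .], [L → . g C e], [L → . g], [L → .], [L → g . C e] }

GOTO(I, 'g') = CLOSURE({ [A → αX.β] : [A → α.Xβ] ∈ I, X = 'g' })

Items with dot before 'g', with the dot advanced:
  [L → . g C e] → [L → g . C e]
Closure of the advanced items:
  [L → g . C e] has the dot before C: add [C → . a x], [C → . L a B], [C → .]
  [C → . L a B] has the dot before L: add [L → . g], [L → . g C e], [L → .]

GOTO = { [C → . L a B], [C → . a x], [C → .], [L → . g C e], [L → . g], [L → .], [L → g . C e] }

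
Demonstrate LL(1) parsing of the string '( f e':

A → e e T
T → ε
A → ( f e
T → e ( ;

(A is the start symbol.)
LL(1) parsing maintains a stack (initially the start symbol over $) and the input. At each step: if the stack top is a terminal, match it against the current input token; if it is a non-terminal N, replace it with the RHS of M[N, lookahead] (the unique production whose predict set contains the lookahead).

Stack is shown with the top on the left.

Stack    Input    Action
------------------------
A $      ( f e $  output A → ( f e
( f e $  ( f e $  match '('
f e $    f e $    match 'f'
e $      e $      match 'e'
$        $        accept

The string is accepted.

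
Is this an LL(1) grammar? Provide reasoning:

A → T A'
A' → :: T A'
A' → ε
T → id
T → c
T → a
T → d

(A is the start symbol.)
Yes, the grammar is LL(1).

Relevant sets:
  FOLLOW(A') = { $ }

For A':
  PREDICT(A' → :: T A') = { '::' }
  PREDICT(A' → ε) = { $ }
For T:
  PREDICT(T → id) = { 'id' }
  PREDICT(T → c) = { 'c' }
  PREDICT(T → a) = { 'a' }
  PREDICT(T → d) = { 'd' }
A has a single production, so nothing to check there.

All predict sets are disjoint. The grammar IS LL(1).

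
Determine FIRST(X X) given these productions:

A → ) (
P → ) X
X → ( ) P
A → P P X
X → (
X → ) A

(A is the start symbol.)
FIRST sets of the non-terminals involved (from the grammar, by fixed-point iteration):
  FIRST(X) = { '(', ')' }

To compute FIRST(X X), process the symbols left to right:
Symbol X is a non-terminal. Add FIRST(X) \ {ε} = { '(', ')' }
X is not nullable (ε ∉ FIRST(X)), so stop here.
FIRST(X X) = { '(', ')' }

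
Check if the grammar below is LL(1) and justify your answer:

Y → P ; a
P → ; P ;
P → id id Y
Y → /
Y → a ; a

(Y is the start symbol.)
Yes, the grammar is LL(1).

Relevant sets:
  FIRST(P) = { ';', 'id' }

For Y:
  PREDICT(Y → P ';' a) = { ';', 'id' }
  PREDICT(Y → '/') = { '/' }
  PREDICT(Y → a ';' a) = { 'a' }
For P:
  PREDICT(P → ';' P ';') = { ';' }
  PREDICT(P → id id Y) = { 'id' }

All predict sets are disjoint. The grammar IS LL(1).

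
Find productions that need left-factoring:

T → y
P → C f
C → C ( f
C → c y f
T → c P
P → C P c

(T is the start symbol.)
Left-factoring is needed when two productions for the same non-terminal
share a common prefix on the right-hand side.

Productions for T:
  T → y
  T → c P
Productions for P:
  P → C f
  P → C P c
Productions for C:
  C → C ( f
  C → c y f

Found common prefix 'C' in productions for P

Answer: Yes, P has productions with common prefix 'C'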